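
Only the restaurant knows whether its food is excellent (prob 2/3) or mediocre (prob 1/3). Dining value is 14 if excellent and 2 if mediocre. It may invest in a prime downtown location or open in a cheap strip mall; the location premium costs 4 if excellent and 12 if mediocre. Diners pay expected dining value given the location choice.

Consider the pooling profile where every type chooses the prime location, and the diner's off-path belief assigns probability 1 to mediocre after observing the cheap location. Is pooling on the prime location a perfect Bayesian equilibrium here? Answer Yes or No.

No

On path, the diner holds the prior and pays 2/3·14 + 1/3·2 = 10. Off path (the cheap location), believing mediocre, it pays 2.
excellent: the prime location nets 10 − 4 = 6; the cheap location nets 2. excellent stays.
mediocre: the prime location nets 10 − 12 = -2; the cheap location nets 2. mediocre would deviate.
A type deviates, so pooling fails.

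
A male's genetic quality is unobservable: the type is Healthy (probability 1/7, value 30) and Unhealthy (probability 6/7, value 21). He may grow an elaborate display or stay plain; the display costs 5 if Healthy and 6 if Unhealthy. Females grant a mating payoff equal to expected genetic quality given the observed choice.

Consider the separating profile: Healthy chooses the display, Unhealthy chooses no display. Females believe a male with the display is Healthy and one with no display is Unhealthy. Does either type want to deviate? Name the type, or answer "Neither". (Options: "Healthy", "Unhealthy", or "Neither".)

Unhealthy

The display pays 30; no display pays 21.
Healthy: assigned the display, nets 30 − 5 = 25; deviating to no display nets 21.
Unhealthy: assigned no display, nets 21; deviating to the display nets 30 − 6 = 24.
The Unhealthy type gains 3 by deviating.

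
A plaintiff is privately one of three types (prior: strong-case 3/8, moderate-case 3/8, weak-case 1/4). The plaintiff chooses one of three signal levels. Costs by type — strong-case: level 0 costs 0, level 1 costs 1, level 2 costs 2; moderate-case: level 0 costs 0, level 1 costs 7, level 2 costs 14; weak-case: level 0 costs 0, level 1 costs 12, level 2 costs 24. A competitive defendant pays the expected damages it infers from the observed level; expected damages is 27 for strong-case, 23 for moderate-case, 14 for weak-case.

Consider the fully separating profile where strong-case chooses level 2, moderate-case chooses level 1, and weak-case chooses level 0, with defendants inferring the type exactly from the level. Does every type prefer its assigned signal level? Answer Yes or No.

Separating settlements: level 2 → 27, level 1 → 23, level 0 → 14.
strong-case (assigned level 2): level 0: 14 − 0 = 14; level 1: 23 − 1 = 22; level 2: 27 − 2 = 25. strong-case stays.
moderate-case (assigned level 1): level 0: 14 − 0 = 14; level 1: 23 − 7 = 16; level 2: 27 − 14 = 13. moderate-case stays.
weak-case (assigned level 0): level 0: 14 − 0 = 14; level 1: 23 − 12 = 11; level 2: 27 − 24 = 3. weak-case stays.
Every type prefers its assigned level; separation holds.

Yes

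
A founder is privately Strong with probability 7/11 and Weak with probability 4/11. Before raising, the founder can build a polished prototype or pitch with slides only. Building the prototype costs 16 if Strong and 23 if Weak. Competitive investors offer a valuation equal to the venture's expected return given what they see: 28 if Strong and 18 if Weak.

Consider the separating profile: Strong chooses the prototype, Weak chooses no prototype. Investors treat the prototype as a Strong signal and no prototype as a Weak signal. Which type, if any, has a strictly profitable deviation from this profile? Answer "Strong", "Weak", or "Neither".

Strong

The prototype pays 28; no prototype pays 18.
Strong: assigned the prototype, nets 28 − 16 = 12; deviating to no prototype nets 18.
Weak: assigned no prototype, nets 18; deviating to the prototype nets 28 − 23 = 5.
The Strong type gains 6 by deviating.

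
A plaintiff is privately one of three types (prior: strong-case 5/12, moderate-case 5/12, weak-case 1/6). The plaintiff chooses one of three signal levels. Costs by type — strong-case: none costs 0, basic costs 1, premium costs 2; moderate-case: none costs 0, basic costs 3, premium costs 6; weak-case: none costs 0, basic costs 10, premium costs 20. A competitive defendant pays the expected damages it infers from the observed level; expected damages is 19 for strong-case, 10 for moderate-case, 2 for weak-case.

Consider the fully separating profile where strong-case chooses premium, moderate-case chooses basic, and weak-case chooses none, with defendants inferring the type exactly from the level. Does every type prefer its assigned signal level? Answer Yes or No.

No

Separating settlements: premium → 19, basic → 10, none → 2.
strong-case (assigned premium): none: 2 − 0 = 2; basic: 10 − 1 = 9; premium: 19 − 2 = 17. strong-case stays.
moderate-case (assigned basic): none: 2 − 0 = 2; basic: 10 − 3 = 7; premium: 19 − 6 = 13. moderate-case prefers premium.
weak-case (assigned none): none: 2 − 0 = 2; basic: 10 − 10 = 0; premium: 19 − 20 = -1. weak-case stays.
At least one type deviates; the separating profile fails.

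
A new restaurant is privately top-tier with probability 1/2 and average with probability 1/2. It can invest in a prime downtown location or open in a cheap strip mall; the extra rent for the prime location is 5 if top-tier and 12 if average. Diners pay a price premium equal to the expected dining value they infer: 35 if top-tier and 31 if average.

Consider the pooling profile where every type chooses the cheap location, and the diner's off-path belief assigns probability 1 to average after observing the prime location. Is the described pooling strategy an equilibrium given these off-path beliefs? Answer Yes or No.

Yes

On path, the diner holds the prior and pays 1/2·35 + 1/2·31 = 33. Off path (the prime location), believing average, it pays 31.
top-tier: the cheap location nets 33; the prime location nets 31 − 5 = 26. top-tier stays.
average: the cheap location nets 33; the prime location nets 31 − 12 = 19. average stays.
No type deviates, so pooling is sustained.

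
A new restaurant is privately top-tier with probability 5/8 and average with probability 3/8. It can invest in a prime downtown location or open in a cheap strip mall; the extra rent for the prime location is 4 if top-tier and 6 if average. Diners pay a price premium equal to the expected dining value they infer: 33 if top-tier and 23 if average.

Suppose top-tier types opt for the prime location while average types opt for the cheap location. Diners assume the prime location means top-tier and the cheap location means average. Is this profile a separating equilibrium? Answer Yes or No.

Under these beliefs, the prime location earns price premium 33 and the cheap location earns price premium 23.
top-tier: the prime location nets 33 − 4 = 29; the cheap location nets 23. top-tier prefers the prime location.
average: the prime location nets 33 − 6 = 27; the cheap location nets 23. average would deviate to the prime location.
average has a profitable deviation, so the profile is not an equilibrium.

No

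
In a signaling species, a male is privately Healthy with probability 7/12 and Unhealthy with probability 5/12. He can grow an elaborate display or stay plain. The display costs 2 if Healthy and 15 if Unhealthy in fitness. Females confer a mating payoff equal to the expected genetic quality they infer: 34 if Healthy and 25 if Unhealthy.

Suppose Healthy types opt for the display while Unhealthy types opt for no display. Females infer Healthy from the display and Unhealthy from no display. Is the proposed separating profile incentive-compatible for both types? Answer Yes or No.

Under these beliefs, the display earns mating payoff 34 and no display earns mating payoff 25.
Healthy: the display nets 34 − 2 = 32; no display nets 25. Healthy prefers the display.
Unhealthy: the display nets 34 − 15 = 19; no display nets 25. Unhealthy prefers no display.
Neither type deviates, so the separating profile is an equilibrium.

Yes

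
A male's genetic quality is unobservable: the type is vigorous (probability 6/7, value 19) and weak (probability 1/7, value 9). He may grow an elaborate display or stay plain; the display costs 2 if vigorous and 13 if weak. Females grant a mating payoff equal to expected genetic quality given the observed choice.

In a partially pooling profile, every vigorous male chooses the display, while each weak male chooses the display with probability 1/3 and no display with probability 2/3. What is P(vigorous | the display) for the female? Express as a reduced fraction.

18/19

P(the display) = (6/7)·1 + (1/7)·(1/3) = 19/21.
By Bayes' rule, P(vigorous | the display) = (6/7) / (19/21) = 18/19.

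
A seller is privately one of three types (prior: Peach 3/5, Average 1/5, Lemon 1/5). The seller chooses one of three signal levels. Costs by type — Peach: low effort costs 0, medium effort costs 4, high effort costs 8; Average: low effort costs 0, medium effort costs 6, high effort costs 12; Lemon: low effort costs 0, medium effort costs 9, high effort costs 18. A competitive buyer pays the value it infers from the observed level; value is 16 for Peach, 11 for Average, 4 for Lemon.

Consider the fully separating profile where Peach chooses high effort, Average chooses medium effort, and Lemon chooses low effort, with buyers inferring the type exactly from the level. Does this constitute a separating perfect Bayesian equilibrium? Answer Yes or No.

Separating prices: high effort → 16, medium effort → 11, low effort → 4.
Peach (assigned high effort): low effort: 4 − 0 = 4; medium effort: 11 − 4 = 7; high effort: 16 − 8 = 8. Peach stays.
Average (assigned medium effort): low effort: 4 − 0 = 4; medium effort: 11 − 6 = 5; high effort: 16 − 12 = 4. Average stays.
Lemon (assigned low effort): low effort: 4 − 0 = 4; medium effort: 11 − 9 = 2; high effort: 16 − 18 = -2. Lemon stays.
Every type prefers its assigned level; separation holds.

Yes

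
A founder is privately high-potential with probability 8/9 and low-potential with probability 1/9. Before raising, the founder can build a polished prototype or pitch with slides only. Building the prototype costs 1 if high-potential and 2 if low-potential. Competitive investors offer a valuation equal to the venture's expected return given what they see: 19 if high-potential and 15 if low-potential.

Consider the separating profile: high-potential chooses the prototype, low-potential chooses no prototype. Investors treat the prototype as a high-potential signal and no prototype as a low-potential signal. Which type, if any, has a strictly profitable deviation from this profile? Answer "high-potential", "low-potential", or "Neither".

The prototype pays 19; no prototype pays 15.
high-potential: assigned the prototype, nets 19 − 1 = 18; deviating to no prototype nets 15.
low-potential: assigned no prototype, nets 15; deviating to the prototype nets 19 − 2 = 17.
The low-potential type gains 2 by deviating.

low-potential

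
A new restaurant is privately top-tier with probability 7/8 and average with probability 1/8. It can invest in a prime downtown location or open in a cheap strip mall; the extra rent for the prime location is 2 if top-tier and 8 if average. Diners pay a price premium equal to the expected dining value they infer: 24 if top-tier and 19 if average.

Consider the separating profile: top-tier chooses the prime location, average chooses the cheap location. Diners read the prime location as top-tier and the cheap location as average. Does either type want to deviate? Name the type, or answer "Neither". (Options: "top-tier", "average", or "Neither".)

Neither

The prime location pays 24; the cheap location pays 19.
top-tier: assigned the prime location, nets 24 − 2 = 22; deviating to the cheap location nets 19.
average: assigned the cheap location, nets 19; deviating to the prime location nets 24 − 8 = 16.
Both types strictly prefer their assigned action; no profitable deviation.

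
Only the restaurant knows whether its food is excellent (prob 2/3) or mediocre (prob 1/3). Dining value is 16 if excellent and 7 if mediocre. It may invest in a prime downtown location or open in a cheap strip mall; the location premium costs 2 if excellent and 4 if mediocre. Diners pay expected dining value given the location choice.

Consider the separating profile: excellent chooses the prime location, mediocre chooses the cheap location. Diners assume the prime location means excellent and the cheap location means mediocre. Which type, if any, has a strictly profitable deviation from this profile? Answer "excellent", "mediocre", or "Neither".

mediocre

The prime location pays 16; the cheap location pays 7.
excellent: assigned the prime location, nets 16 − 2 = 14; deviating to the cheap location nets 7.
mediocre: assigned the cheap location, nets 7; deviating to the prime location nets 16 − 4 = 12.
The mediocre type gains 5 by deviating.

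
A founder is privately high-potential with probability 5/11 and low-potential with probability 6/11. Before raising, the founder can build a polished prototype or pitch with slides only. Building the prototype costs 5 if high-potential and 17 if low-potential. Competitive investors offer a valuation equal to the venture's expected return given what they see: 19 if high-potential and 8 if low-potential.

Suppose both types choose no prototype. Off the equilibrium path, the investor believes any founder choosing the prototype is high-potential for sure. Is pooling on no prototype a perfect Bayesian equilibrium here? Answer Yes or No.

On path, the investor holds the prior and pays 5/11·19 + 6/11·8 = 13. Off path (the prototype), believing high-potential, it pays 19.
high-potential: no prototype nets 13; the prototype nets 19 − 5 = 14. high-potential would deviate.
low-potential: no prototype nets 13; the prototype nets 19 − 17 = 2. low-potential stays.
A type deviates, so pooling fails.

No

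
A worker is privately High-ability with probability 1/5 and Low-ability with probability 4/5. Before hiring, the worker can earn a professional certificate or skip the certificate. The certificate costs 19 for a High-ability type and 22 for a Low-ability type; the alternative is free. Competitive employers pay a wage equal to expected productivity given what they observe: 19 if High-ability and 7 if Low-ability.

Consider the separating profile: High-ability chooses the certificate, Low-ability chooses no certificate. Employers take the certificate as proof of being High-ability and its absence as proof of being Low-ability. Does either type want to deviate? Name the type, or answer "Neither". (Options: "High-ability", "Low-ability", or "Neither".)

High-ability

The certificate pays 19; no certificate pays 7.
High-ability: assigned the certificate, nets 19 − 19 = 0; deviating to no certificate nets 7.
Low-ability: assigned no certificate, nets 7; deviating to the certificate nets 19 − 22 = -3.
The High-ability type gains 7 by deviating.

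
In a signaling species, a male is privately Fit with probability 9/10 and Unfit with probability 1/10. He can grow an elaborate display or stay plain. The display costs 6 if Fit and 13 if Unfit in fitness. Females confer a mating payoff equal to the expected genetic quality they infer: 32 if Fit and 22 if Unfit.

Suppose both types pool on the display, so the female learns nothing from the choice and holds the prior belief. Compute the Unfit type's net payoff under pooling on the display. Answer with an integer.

18

Pooled mating payoff = 9/10·32 + 1/10·22 = 31.
Unfit pays cost 13 for the display, so net payoff = 31 − 13 = 18.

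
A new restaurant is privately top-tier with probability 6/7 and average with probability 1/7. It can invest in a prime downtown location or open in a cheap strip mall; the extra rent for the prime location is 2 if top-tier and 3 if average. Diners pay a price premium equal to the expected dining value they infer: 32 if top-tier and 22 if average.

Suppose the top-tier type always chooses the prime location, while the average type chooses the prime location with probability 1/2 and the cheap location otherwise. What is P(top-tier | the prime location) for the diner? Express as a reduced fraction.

12/13

P(the prime location) = (6/7)·1 + (1/7)·(1/2) = 13/14.
By Bayes' rule, P(top-tier | the prime location) = (6/7) / (13/14) = 12/13.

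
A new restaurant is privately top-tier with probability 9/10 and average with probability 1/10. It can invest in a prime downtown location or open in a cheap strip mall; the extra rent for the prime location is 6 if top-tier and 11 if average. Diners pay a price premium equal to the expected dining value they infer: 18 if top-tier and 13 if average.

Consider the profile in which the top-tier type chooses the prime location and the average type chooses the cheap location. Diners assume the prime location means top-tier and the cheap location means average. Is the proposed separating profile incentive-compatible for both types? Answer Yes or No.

Under these beliefs, the prime location earns price premium 18 and the cheap location earns price premium 13.
top-tier: the prime location nets 18 − 6 = 12; the cheap location nets 13. top-tier would deviate to the cheap location.
average: the prime location nets 18 − 11 = 7; the cheap location nets 13. average prefers the cheap location.
top-tier has a profitable deviation, so the profile is not an equilibrium.

No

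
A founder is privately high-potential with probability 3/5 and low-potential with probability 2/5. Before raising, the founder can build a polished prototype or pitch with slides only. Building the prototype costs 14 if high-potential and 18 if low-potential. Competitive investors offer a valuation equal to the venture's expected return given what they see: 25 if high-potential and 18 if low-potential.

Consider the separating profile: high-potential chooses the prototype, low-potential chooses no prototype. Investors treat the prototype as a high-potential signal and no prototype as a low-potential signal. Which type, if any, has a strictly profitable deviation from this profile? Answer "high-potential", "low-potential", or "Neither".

The prototype pays 25; no prototype pays 18.
high-potential: assigned the prototype, nets 25 − 14 = 11; deviating to no prototype nets 18.
low-potential: assigned no prototype, nets 18; deviating to the prototype nets 25 − 18 = 7.
The high-potential type gains 7 by deviating.

high-potential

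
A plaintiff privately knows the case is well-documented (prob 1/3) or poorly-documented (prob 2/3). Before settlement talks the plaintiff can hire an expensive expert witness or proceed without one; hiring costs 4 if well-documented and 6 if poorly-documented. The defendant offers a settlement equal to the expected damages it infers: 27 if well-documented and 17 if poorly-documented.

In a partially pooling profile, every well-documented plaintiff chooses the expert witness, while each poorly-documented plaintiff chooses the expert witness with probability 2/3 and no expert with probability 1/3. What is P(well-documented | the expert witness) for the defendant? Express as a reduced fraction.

P(the expert witness) = (1/3)·1 + (2/3)·(2/3) = 7/9.
By Bayes' rule, P(well-documented | the expert witness) = (1/3) / (7/9) = 3/7.

3/7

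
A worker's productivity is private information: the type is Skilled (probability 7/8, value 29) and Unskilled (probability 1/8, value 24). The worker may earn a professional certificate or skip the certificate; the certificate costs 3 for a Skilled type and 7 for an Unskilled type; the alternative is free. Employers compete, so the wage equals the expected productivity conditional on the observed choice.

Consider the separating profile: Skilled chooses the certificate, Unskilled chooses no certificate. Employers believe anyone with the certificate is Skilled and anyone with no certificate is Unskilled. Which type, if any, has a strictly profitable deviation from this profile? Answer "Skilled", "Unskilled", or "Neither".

Neither

The certificate pays 29; no certificate pays 24.
Skilled: assigned the certificate, nets 29 − 3 = 26; deviating to no certificate nets 24.
Unskilled: assigned no certificate, nets 24; deviating to the certificate nets 29 − 7 = 22.
Both types strictly prefer their assigned action; no profitable deviation.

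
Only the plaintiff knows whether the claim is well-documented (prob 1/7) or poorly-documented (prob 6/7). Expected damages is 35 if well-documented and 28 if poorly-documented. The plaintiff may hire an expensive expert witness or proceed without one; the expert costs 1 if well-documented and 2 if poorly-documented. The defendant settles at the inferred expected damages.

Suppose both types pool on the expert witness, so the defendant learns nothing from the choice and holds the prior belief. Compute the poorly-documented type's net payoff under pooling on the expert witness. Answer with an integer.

27

Pooled settlement = 1/7·35 + 6/7·28 = 29.
poorly-documented pays cost 2 for the expert witness, so net payoff = 29 − 2 = 27.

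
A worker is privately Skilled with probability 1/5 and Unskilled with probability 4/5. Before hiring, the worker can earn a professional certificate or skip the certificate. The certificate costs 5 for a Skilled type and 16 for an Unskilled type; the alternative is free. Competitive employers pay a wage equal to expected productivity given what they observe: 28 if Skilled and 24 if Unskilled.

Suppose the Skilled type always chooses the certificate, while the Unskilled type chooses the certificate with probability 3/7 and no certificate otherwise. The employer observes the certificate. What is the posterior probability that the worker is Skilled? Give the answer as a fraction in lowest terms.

P(the certificate) = (1/5)·1 + (4/5)·(3/7) = 19/35.
By Bayes' rule, P(Skilled | the certificate) = (1/5) / (19/35) = 7/19.

7/19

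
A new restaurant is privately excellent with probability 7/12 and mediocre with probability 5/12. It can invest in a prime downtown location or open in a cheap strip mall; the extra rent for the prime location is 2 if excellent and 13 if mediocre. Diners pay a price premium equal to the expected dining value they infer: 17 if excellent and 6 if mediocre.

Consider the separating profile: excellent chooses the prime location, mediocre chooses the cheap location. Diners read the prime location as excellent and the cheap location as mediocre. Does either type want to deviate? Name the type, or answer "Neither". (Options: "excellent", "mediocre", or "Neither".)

Neither

The prime location pays 17; the cheap location pays 6.
excellent: assigned the prime location, nets 17 − 2 = 15; deviating to the cheap location nets 6.
mediocre: assigned the cheap location, nets 6; deviating to the prime location nets 17 − 13 = 4.
Both types strictly prefer their assigned action; no profitable deviation.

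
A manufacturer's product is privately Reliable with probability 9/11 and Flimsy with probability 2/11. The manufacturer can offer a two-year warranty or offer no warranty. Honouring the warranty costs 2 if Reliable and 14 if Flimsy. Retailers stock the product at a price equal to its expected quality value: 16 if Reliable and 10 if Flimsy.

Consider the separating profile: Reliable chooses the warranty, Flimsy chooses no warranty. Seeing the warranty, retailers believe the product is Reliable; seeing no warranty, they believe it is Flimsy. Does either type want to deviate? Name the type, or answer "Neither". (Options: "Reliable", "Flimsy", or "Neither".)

The warranty pays 16; no warranty pays 10.
Reliable: assigned the warranty, nets 16 − 2 = 14; deviating to no warranty nets 10.
Flimsy: assigned no warranty, nets 10; deviating to the warranty nets 16 − 14 = 2.
Both types strictly prefer their assigned action; no profitable deviation.

Neither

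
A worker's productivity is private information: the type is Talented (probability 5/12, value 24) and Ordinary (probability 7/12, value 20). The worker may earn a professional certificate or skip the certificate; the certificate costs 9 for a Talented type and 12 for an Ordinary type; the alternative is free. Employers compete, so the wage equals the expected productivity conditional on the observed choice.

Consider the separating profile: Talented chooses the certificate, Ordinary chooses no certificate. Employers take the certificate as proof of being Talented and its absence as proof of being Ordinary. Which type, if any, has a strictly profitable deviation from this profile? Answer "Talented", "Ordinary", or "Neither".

The certificate pays 24; no certificate pays 20.
Talented: assigned the certificate, nets 24 − 9 = 15; deviating to no certificate nets 20.
Ordinary: assigned no certificate, nets 20; deviating to the certificate nets 24 − 12 = 12.
The Talented type gains 5 by deviating.

Talented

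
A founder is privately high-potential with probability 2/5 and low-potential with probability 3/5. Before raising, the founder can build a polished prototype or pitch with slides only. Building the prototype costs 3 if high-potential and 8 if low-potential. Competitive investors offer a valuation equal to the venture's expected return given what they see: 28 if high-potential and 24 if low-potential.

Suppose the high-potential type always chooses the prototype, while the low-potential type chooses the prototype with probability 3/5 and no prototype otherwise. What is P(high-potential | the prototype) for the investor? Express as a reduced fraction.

P(the prototype) = (2/5)·1 + (3/5)·(3/5) = 19/25.
By Bayes' rule, P(high-potential | the prototype) = (2/5) / (19/25) = 10/19.

10/19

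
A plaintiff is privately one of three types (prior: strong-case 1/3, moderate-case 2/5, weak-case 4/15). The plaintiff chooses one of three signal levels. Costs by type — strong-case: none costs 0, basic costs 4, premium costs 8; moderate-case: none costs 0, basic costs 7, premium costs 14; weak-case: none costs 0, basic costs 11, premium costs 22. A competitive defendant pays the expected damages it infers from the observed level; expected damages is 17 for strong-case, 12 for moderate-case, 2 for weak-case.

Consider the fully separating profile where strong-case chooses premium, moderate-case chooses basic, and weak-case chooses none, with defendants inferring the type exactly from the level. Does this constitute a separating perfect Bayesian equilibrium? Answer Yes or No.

Yes

Separating settlements: premium → 17, basic → 12, none → 2.
strong-case (assigned premium): none: 2 − 0 = 2; basic: 12 − 4 = 8; premium: 17 − 8 = 9. strong-case stays.
moderate-case (assigned basic): none: 2 − 0 = 2; basic: 12 − 7 = 5; premium: 17 − 14 = 3. moderate-case stays.
weak-case (assigned none): none: 2 − 0 = 2; basic: 12 − 11 = 1; premium: 17 − 22 = -5. weak-case stays.
Every type prefers its assigned level; separation holds.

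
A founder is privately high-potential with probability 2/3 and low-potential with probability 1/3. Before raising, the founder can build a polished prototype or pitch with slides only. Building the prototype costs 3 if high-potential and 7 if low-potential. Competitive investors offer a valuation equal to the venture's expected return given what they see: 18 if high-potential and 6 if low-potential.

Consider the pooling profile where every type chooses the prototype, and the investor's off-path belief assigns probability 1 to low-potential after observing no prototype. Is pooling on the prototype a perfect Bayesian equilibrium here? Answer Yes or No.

Yes

On path, the investor holds the prior and pays 2/3·18 + 1/3·6 = 14. Off path (no prototype), believing low-potential, it pays 6.
high-potential: the prototype nets 14 − 3 = 11; no prototype nets 6. high-potential stays.
low-potential: the prototype nets 14 − 7 = 7; no prototype nets 6. low-potential stays.
No type deviates, so pooling is sustained.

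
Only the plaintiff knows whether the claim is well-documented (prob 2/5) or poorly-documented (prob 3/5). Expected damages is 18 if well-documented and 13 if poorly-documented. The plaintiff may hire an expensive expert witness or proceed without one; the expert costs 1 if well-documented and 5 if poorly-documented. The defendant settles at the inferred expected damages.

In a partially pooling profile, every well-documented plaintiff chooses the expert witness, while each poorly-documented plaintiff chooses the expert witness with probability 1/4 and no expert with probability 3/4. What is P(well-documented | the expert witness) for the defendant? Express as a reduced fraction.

8/11

P(the expert witness) = (2/5)·1 + (3/5)·(1/4) = 11/20.
By Bayes' rule, P(well-documented | the expert witness) = (2/5) / (11/20) = 8/11.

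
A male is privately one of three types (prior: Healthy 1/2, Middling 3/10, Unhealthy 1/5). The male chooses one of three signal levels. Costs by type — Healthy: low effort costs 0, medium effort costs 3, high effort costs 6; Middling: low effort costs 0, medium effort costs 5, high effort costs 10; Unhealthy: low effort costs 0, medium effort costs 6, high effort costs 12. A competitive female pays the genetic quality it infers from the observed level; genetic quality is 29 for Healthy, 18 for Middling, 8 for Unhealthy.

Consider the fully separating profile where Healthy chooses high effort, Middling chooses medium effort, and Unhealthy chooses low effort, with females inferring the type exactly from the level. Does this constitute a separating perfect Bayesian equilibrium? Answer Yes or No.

Separating mating payoffs: high effort → 29, medium effort → 18, low effort → 8.
Healthy (assigned high effort): low effort: 8 − 0 = 8; medium effort: 18 − 3 = 15; high effort: 29 − 6 = 23. Healthy stays.
Middling (assigned medium effort): low effort: 8 − 0 = 8; medium effort: 18 − 5 = 13; high effort: 29 − 10 = 19. Middling prefers high effort.
Unhealthy (assigned low effort): low effort: 8 − 0 = 8; medium effort: 18 − 6 = 12; high effort: 29 − 12 = 17. Unhealthy prefers high effort.
At least one type deviates; the separating profile fails.

No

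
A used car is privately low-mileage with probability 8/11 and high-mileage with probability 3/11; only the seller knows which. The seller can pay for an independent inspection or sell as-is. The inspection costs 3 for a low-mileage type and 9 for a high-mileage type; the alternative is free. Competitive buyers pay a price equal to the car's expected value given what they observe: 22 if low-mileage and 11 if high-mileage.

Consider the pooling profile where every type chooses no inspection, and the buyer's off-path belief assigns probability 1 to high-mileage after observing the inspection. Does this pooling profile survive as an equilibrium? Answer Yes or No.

On path, the buyer holds the prior and pays 8/11·22 + 3/11·11 = 19. Off path (the inspection), believing high-mileage, it pays 11.
low-mileage: no inspection nets 19; the inspection nets 11 − 3 = 8. low-mileage stays.
high-mileage: no inspection nets 19; the inspection nets 11 − 9 = 2. high-mileage stays.
No type deviates, so pooling is sustained.

Yes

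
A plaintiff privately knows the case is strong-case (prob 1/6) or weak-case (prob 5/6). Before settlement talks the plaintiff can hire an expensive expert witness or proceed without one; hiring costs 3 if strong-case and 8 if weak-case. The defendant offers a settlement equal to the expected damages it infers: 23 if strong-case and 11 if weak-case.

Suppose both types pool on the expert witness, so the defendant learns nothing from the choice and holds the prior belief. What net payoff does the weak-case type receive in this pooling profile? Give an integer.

Pooled settlement = 1/6·23 + 5/6·11 = 13.
weak-case pays cost 8 for the expert witness, so net payoff = 13 − 8 = 5.

5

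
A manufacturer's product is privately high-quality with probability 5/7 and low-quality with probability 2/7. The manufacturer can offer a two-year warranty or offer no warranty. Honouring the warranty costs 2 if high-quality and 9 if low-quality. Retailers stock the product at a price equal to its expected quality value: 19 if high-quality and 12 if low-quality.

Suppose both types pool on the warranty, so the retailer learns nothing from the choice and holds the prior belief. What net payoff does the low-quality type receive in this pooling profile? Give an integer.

Pooled price = 5/7·19 + 2/7·12 = 17.
low-quality pays cost 9 for the warranty, so net payoff = 17 − 9 = 8.

8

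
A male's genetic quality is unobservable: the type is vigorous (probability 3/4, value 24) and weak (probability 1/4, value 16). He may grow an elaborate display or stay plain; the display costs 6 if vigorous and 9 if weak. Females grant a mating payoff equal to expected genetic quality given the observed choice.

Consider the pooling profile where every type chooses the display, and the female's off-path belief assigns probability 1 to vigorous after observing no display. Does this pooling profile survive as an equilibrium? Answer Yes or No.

On path, the female holds the prior and pays 3/4·24 + 1/4·16 = 22. Off path (no display), believing vigorous, it pays 24.
vigorous: the display nets 22 − 6 = 16; no display nets 24. vigorous would deviate.
weak: the display nets 22 − 9 = 13; no display nets 24. weak would deviate.
A type deviates, so pooling fails.

No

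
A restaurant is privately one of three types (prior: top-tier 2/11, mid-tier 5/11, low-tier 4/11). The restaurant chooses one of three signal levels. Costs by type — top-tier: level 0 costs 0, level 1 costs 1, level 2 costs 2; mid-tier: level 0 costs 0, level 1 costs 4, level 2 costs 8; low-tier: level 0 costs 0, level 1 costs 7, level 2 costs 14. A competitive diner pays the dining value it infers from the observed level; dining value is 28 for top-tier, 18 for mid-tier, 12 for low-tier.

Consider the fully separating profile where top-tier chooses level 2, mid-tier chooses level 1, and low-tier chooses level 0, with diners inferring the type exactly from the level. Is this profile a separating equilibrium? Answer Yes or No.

Separating price premiums: level 2 → 28, level 1 → 18, level 0 → 12.
top-tier (assigned level 2): level 0: 12 − 0 = 12; level 1: 18 − 1 = 17; level 2: 28 − 2 = 26. top-tier stays.
mid-tier (assigned level 1): level 0: 12 − 0 = 12; level 1: 18 − 4 = 14; level 2: 28 − 8 = 20. mid-tier prefers level 2.
low-tier (assigned level 0): level 0: 12 − 0 = 12; level 1: 18 − 7 = 11; level 2: 28 − 14 = 14. low-tier prefers level 2.
At least one type deviates; the separating profile fails.

No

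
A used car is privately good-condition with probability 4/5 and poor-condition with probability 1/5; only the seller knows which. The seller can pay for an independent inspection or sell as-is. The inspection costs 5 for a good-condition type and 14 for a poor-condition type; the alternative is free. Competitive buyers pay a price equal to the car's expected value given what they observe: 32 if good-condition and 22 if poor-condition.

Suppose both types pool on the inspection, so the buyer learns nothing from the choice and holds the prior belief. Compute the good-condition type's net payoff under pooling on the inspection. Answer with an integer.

25

Pooled price = 4/5·32 + 1/5·22 = 30.
good-condition pays cost 5 for the inspection, so net payoff = 30 − 5 = 25.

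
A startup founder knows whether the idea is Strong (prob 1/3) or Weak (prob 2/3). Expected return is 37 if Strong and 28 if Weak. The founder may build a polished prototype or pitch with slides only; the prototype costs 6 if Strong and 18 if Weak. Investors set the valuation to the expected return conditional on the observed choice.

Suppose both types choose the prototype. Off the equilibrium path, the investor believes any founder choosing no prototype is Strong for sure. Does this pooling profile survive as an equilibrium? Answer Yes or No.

On path, the investor holds the prior and pays 1/3·37 + 2/3·28 = 31. Off path (no prototype), believing Strong, it pays 37.
Strong: the prototype nets 31 − 6 = 25; no prototype nets 37. Strong would deviate.
Weak: the prototype nets 31 − 18 = 13; no prototype nets 37. Weak would deviate.
A type deviates, so pooling fails.

No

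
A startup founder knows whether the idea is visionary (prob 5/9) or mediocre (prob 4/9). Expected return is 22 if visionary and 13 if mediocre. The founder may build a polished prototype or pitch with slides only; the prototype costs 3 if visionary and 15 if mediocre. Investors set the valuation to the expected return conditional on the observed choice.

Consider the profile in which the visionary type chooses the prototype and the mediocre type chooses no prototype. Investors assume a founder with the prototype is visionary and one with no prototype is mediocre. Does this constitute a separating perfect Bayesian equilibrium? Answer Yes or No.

Under these beliefs, the prototype earns valuation 22 and no prototype earns valuation 13.
visionary: the prototype nets 22 − 3 = 19; no prototype nets 13. visionary prefers the prototype.
mediocre: the prototype nets 22 − 15 = 7; no prototype nets 13. mediocre prefers no prototype.
Neither type deviates, so the separating profile is an equilibrium.

Yes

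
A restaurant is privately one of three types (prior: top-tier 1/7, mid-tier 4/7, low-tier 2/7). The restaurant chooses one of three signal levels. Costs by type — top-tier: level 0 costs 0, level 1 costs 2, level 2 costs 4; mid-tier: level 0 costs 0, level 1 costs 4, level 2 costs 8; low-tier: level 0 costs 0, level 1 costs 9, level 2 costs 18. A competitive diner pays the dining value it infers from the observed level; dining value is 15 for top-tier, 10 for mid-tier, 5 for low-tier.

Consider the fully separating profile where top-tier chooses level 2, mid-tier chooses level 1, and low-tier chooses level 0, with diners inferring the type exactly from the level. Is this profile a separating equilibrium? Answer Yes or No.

No

Separating price premiums: level 2 → 15, level 1 → 10, level 0 → 5.
top-tier (assigned level 2): level 0: 5 − 0 = 5; level 1: 10 − 2 = 8; level 2: 15 − 4 = 11. top-tier stays.
mid-tier (assigned level 1): level 0: 5 − 0 = 5; level 1: 10 − 4 = 6; level 2: 15 − 8 = 7. mid-tier prefers level 2.
low-tier (assigned level 0): level 0: 5 − 0 = 5; level 1: 10 − 9 = 1; level 2: 15 − 18 = -3. low-tier stays.
At least one type deviates; the separating profile fails.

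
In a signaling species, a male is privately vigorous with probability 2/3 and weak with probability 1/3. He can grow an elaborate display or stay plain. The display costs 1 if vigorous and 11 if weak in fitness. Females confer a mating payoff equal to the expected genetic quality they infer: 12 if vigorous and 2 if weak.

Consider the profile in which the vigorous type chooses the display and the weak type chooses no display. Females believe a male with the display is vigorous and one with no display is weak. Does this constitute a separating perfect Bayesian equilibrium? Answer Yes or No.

Under these beliefs, the display earns mating payoff 12 and no display earns mating payoff 2.
vigorous: the display nets 12 − 1 = 11; no display nets 2. vigorous prefers the display.
weak: the display nets 12 − 11 = 1; no display nets 2. weak prefers no display.
Neither type deviates, so the separating profile is an equilibrium.

Yes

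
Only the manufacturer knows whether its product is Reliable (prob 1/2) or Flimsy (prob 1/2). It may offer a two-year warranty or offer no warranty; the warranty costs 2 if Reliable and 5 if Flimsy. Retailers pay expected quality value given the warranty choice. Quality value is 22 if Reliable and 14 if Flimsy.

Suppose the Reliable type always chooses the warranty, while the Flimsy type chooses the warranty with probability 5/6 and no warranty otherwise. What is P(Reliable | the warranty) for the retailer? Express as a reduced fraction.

6/11

P(the warranty) = (1/2)·1 + (1/2)·(5/6) = 11/12.
By Bayes' rule, P(Reliable | the warranty) = (1/2) / (11/12) = 6/11.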